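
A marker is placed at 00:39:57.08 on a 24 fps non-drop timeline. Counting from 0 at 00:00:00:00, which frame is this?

57536

Total seconds to the label: (0 × 3600 + 39 × 60 + 57) = 2397.
Frame index = 2397 × 24 + 8 = 57536.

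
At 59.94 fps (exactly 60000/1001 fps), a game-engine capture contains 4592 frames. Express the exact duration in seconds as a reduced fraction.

Running time = 4592 ÷ (60000/1001) = 4592 × 1001/60000 = 287287/3750 s.

287287/3750 seconds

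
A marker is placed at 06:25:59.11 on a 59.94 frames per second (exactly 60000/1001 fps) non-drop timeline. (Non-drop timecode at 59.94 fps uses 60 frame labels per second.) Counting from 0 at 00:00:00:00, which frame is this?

Total seconds to the label: (6 × 3600 + 25 × 60 + 59) = 23159.
Frame index = 23159 × 60 + 11 = 1389551.

1389551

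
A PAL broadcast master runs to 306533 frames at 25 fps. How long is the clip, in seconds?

12261.32 seconds

Running time = 306533 / (25) = 12261.32 s.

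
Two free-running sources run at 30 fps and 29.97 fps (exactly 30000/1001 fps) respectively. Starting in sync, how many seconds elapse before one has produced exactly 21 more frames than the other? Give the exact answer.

700.7 seconds

The gap grows by |30000/1001 − 30| = 30/1001 frames per second.
Time for a 21-frame gap: 21 ÷ (30/1001) = 700.7 s.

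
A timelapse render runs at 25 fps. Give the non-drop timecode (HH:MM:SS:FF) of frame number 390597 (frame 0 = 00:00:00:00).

04:20:23:22

390597 ÷ 25 = 15623 full seconds, remainder 22 frames.
15623 s = 4 h 20 min 23 s.
Timecode: 04:20:23:22.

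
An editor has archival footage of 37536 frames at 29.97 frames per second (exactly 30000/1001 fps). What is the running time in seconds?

1252.4512 seconds

Running time = 37536 / (30000/1001) = 1252.4512 s.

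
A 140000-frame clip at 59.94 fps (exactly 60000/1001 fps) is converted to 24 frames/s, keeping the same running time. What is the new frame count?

Target frames = source frames × (target rate / source rate) = 140000 × (24)/(60000/1001) = 140000 × 1001/2500 = 56056.

56056 frames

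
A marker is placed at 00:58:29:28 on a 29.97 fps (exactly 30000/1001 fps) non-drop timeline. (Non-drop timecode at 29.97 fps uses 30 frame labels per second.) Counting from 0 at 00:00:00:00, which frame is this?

105298

Total seconds to the label: (0 × 3600 + 58 × 60 + 29) = 3509.
Frame index = 3509 × 30 + 28 = 105298.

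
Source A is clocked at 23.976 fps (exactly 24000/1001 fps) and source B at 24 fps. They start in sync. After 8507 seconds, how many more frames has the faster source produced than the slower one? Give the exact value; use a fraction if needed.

A emits 24000/1001 × 8507 = 204168000/1001 frames; B emits 24 × 8507 = 204168.
Difference = 204168/1001 frames (≈ 203.9640); B is ahead of A.

204168/1001 frames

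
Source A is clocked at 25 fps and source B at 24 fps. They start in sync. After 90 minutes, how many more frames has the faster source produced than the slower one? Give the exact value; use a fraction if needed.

90 min = 5400 s.
A emits 25 × 5400 = 135000 frames; B emits 24 × 5400 = 129600.
Difference = 5400 frames; B is behind A.

5400 frames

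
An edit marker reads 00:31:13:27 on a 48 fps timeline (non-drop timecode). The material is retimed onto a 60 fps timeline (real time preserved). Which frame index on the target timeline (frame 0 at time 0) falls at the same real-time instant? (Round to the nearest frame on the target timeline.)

frame 112414

Source frame index: (0×3600 + 31×60 + 13) × 48 + 27 = 89931.
Real time: 89931 / (48) = 29977/16 s.
Target frame: (29977/16) × (60) = 449655/4 ≈ 112413.750 → 112414.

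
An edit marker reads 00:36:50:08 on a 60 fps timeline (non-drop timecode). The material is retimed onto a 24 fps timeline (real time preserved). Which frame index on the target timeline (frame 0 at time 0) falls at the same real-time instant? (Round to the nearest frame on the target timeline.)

Source frame index: (0×3600 + 36×60 + 50) × 60 + 8 = 132608.
Real time: 132608 / (60) = 33152/15 s.
Target frame: (33152/15) × (24) = 265216/5 ≈ 53043.200 → 53043.

frame 53043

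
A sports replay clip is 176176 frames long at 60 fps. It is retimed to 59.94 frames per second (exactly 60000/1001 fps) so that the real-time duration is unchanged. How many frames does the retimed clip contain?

176000 frames

Target frames = source frames × (target rate / source rate) = 176176 × (60000/1001)/(60) = 176176 × 1000/1001 = 176000.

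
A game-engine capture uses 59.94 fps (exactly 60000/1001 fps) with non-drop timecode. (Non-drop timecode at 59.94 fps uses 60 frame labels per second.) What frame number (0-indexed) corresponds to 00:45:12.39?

162759

Total seconds to the label: (0 × 3600 + 45 × 60 + 12) = 2712.
Frame index = 2712 × 60 + 39 = 162759.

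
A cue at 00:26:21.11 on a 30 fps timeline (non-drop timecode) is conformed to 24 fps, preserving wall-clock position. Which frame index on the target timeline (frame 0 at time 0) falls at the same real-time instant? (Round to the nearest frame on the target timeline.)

frame 37953

Source frame index: (0×3600 + 26×60 + 21) × 30 + 11 = 47441.
Real time: 47441 / (30) = 47441/30 s.
Target frame: (47441/30) × (24) = 189764/5 ≈ 37952.800 → 37953.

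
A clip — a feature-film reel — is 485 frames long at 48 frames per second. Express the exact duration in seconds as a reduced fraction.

485/48 seconds

Running time = 485 ÷ (48) = 485 × 1/48 = 485/48 s.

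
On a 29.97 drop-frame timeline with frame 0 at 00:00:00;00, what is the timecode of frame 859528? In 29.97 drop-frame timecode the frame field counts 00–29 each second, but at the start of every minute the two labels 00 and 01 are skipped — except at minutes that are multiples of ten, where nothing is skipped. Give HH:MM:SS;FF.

07:57:59;18

Each 10-minute DF block holds 10 × 60 × 30 − 9 × 2 = 17982 frames. 859528 ÷ 17982 → 47 full blocks, remainder 14374.
Within the partial block the first minute is 1800 frames and each further minute 1798, so 7 further minute boundaries passed. Total skipped labels = 18 × 47 + 2 × 7 = 860.
Non-drop label index = 859528 + 860 = 860388; at 30 labels/s that is 07:57:59:18, i.e. DF 07:57:59;18.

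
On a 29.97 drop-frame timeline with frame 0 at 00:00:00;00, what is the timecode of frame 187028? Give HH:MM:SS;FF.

Each 10-minute DF block holds 10 × 60 × 30 − 9 × 2 = 17982 frames. 187028 ÷ 17982 → 10 full blocks, remainder 7208.
Within the partial block the first minute is 1800 frames and each further minute 1798, so 4 further minute boundaries passed. Total skipped labels = 18 × 10 + 2 × 4 = 188.
Non-drop label index = 187028 + 188 = 187216; at 30 labels/s that is 01:44:00:16, i.e. DF 01:44:00;16.

01:44:00;16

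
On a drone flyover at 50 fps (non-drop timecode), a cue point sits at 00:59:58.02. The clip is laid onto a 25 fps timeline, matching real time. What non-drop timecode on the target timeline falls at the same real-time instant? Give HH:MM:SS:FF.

Source frame index: (0×3600 + 59×60 + 58) × 50 + 2 = 179902.
Real time: 179902 / (50) = 89951/25 s.
Target frame: (89951/25) × (25) = 89951.
At 25 labels/s: frame 89951 → 00:59:58:01.

00:59:58:01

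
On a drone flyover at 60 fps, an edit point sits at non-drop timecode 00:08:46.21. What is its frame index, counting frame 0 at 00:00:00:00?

Total seconds to the label: (0 × 3600 + 8 × 60 + 46) = 526.
Frame index = 526 × 60 + 21 = 31581.

31581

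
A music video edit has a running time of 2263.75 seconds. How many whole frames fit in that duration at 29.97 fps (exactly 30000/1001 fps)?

67844 frames

Frames = 2263.75 × 30000/1001 = 67912500/1001 ≈ 67844.6553.
Complete frames: 67844.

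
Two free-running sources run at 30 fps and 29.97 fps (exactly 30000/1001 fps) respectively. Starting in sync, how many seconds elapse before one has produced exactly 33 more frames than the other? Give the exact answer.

1101.1 seconds

The gap grows by |30000/1001 − 30| = 30/1001 frames per second.
Time for a 33-frame gap: 33 ÷ (30/1001) = 1101.1 s.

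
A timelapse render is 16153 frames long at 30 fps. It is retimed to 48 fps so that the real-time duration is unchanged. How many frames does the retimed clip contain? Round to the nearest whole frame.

Frames at target rate = 16153 × (48) / (30) = 129224/5 ≈ 25844.800.
Nearest whole frame: 25845.

25845 frames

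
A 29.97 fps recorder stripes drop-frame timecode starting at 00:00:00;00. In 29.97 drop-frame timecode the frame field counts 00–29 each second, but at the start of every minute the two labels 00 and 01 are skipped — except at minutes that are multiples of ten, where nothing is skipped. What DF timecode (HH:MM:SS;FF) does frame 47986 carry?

00:26:41;04

Ten DF minutes hold 17982 frames, so frame 47986 lies in block 2 (frames 35964–53945) with 12022 frames into that block.
The block's first minute is 1800 frames and the rest 1798 each; 12022 frames reaches minute 6, so 2 × 18 + 6 × 2 = 48 labels have been skipped so far.
Adding those back, label number 47986 + 48 = 48034 at 30 labels/s is 1601 s + 4 f = 0 h 26 min 41 s frame 4, i.e. 00:26:41;04.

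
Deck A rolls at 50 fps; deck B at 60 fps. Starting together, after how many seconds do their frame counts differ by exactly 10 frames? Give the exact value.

1 seconds

The gap grows by |60 − 50| = 10 frames per second.
Time for a 10-frame gap: 10 ÷ (10) = 1 s.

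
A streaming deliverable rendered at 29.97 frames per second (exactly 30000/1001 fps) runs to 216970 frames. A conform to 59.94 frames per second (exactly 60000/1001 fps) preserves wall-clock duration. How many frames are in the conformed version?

Target frames = source frames × (target rate / source rate) = 216970 × (60000/1001)/(30000/1001) = 216970 × 2 = 433940.

433940 frames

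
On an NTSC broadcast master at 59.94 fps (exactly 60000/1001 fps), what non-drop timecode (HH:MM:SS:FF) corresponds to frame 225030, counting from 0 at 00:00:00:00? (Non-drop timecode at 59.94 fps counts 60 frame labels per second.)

01:02:30:30

225030 ÷ 60 = 3750 full seconds, remainder 30 frames.
3750 s = 1 h 2 min 30 s.
Timecode: 01:02:30:30.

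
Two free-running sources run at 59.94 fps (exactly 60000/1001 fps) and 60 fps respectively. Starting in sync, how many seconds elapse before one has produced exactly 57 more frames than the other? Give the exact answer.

The gap grows by |60 − 60000/1001| = 60/1001 frames per second.
Time for a 57-frame gap: 57 ÷ (60/1001) = 950.95 s.

950.95 seconds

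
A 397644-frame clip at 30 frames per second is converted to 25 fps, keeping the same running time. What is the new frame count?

Frames at target rate = 397644 × (25) / (30) = 331370.

331370 frames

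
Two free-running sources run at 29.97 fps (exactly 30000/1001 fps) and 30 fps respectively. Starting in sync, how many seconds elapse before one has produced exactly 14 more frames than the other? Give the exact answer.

7007/15 seconds

The gap grows by |30 − 30000/1001| = 30/1001 frames per second.
Time for a 14-frame gap: 14 ÷ (30/1001) = 7007/15 s.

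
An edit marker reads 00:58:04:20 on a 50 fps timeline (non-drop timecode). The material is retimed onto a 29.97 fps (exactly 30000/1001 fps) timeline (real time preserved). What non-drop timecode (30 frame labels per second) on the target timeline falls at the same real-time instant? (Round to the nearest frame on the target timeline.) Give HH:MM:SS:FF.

00:58:00:28

Source frame index: (0×3600 + 58×60 + 4) × 50 + 20 = 174220.
Real time: 174220 / (50) = 17422/5 s.
Target frame: (17422/5) × (30000/1001) = 104532000/1001 ≈ 104427.572 → 104428.
At 30 labels/s: frame 104428 → 00:58:00:28.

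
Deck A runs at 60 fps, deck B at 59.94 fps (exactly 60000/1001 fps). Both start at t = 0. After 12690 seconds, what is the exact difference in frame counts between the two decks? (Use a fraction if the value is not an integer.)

A emits 60 × 12690 = 761400 frames; B emits 60000/1001 × 12690 = 761400000/1001.
Difference = 761400/1001 frames (≈ 760.6394); B is behind A.

761400/1001 frames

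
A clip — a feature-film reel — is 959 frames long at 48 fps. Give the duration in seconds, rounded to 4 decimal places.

19.9792 seconds

Running time = 959 × 1/48 = 959/48 s ≈ 19.9792 s.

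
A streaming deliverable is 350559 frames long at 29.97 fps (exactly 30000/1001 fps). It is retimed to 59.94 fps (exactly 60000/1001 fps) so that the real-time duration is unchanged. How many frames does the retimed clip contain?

701118 frames

Target frames = source frames × (target rate / source rate) = 350559 × (60000/1001)/(30000/1001) = 350559 × 2 = 701118.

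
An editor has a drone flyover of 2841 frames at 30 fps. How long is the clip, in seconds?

94.7 seconds

Running time = 2841 / (30) = 94.7 s.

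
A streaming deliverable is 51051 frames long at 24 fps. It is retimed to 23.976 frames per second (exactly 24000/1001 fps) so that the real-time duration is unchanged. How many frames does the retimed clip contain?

51000 frames

Target frames = source frames × (target rate / source rate) = 51051 × (24000/1001)/(24) = 51051 × 1000/1001 = 51000.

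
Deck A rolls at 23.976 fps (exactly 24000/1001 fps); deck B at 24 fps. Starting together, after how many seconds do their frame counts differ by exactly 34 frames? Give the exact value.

17017/12 seconds

The gap grows by |24 − 24000/1001| = 24/1001 frames per second.
Time for a 34-frame gap: 34 ÷ (24/1001) = 17017/12 s.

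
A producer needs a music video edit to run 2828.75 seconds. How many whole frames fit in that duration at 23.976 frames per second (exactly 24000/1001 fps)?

Frames = 2828.75 × 24000/1001 = 67890000/1001 ≈ 67822.1778.
Complete frames: 67822.

67822 frames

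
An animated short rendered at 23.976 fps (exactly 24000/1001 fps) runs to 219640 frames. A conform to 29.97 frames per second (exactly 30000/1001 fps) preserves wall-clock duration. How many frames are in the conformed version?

274550 frames

Frames at target rate = 219640 × (30000/1001) / (24000/1001) = 274550.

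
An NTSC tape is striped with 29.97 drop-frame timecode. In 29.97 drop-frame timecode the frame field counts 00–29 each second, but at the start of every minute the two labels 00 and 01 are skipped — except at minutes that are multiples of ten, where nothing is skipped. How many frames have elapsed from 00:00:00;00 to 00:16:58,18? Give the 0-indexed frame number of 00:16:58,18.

As if non-drop at 30 labels/s: (0 × 3600 + 16 × 60 + 58) × 30 + 18 = 30558.
Minute boundaries passed: 16; those not divisible by 10: 16 − 1 = 15; dropped labels = 2 × 15 = 30.
Actual frame index = 30558 − 30 = 30528.

30528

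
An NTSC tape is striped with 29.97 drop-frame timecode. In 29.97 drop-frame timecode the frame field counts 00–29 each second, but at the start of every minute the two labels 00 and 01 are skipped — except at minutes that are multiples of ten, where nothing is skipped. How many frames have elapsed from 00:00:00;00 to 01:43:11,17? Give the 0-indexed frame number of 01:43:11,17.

185561

Complete 10-minute blocks: 10, each 17982 frames → 179820.
Remaining 3 whole minutes in the current block: 1800 + 2 × 1798 = 5396 frames.
Within the current minute: 11 × 30 + 17 − 2 = 345 (labels ;00/;01 skipped at this minute). Total = 179820 + 5396 + 345 = 185561.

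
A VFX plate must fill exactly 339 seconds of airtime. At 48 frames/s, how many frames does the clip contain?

Frames = 339 × 48 = 16272.

16272 frames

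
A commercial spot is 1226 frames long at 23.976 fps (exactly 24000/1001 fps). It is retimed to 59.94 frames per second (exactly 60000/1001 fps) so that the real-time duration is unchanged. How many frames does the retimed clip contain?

Frames at target rate = 1226 × (60000/1001) / (24000/1001) = 3065.

3065 frames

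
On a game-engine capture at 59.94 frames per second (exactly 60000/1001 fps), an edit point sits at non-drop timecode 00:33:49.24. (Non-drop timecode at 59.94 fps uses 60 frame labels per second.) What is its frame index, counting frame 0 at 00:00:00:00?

frame 121764

Total seconds to the label: (0 × 3600 + 33 × 60 + 49) = 2029.
Frame index = 2029 × 60 + 24 = 121764.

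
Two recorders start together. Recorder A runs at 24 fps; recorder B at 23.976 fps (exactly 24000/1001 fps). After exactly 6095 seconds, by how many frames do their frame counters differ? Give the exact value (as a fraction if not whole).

146280/1001 frames

A emits 24 × 6095 = 146280 frames; B emits 24000/1001 × 6095 = 146280000/1001.
Difference = 146280/1001 frames (≈ 146.1339); B is behind A.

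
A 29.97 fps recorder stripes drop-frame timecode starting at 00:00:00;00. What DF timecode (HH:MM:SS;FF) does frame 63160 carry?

00:35:07;14

Each 10-minute DF block holds 10 × 60 × 30 − 9 × 2 = 17982 frames. 63160 ÷ 17982 → 3 full blocks, remainder 9214.
Within the partial block the first minute is 1800 frames and each further minute 1798, so 5 further minute boundaries passed. Total skipped labels = 18 × 3 + 2 × 5 = 64.
Non-drop label index = 63160 + 64 = 63224; at 30 labels/s that is 00:35:07:14, i.e. DF 00:35:07;14.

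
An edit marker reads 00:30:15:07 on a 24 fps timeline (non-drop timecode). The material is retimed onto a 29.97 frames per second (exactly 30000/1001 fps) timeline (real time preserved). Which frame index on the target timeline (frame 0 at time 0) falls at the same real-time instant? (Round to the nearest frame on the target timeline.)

Source frame index: (0×3600 + 30×60 + 15) × 24 + 7 = 43567.
Real time: 43567 / (24) = 43567/24 s.
Target frame: (43567/24) × (30000/1001) = 54458750/1001 ≈ 54404.346 → 54404.

frame 54404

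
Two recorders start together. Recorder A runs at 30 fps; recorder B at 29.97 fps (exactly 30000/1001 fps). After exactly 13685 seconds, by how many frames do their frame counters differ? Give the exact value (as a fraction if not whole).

A emits 30 × 13685 = 410550 frames; B emits 30000/1001 × 13685 = 58650000/143.
Difference = 58650/143 frames (≈ 410.1399); B is behind A.

58650/143 frames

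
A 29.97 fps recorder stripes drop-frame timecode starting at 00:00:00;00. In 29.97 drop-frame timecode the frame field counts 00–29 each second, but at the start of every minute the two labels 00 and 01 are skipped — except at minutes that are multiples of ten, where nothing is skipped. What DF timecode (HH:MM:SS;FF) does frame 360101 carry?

03:20:15;11

Ten DF minutes hold 17982 frames, so frame 360101 lies in block 20 (frames 359640–377621) with 461 frames into that block.
The block's first minute is 1800 frames and the rest 1798 each; 461 frames reaches minute 0, so 20 × 18 + 0 × 2 = 360 labels have been skipped so far.
Adding those back, label number 360101 + 360 = 360461 at 30 labels/s is 12015 s + 11 f = 3 h 20 min 15 s frame 11, i.e. 03:20:15;11.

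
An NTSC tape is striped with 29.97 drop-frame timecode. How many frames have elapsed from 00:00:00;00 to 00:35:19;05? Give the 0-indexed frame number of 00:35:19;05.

63511

Complete 10-minute blocks: 3, each 17982 frames → 53946.
Remaining 5 whole minutes in the current block: 1800 + 4 × 1798 = 8992 frames.
Within the current minute: 19 × 30 + 5 − 2 = 573 (labels ;00/;01 skipped at this minute). Total = 53946 + 8992 + 573 = 63511.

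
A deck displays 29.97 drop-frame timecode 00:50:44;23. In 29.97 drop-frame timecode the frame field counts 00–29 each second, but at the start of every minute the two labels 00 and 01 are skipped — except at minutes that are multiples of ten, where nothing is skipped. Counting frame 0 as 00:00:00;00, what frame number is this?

Complete 10-minute blocks: 5, each 17982 frames → 89910.
Remaining 0 whole minutes in the current block: 0 frames.
Within the current minute: 44 × 30 + 23 = 1343. Total = 89910 + 0 + 1343 = 91253.

91253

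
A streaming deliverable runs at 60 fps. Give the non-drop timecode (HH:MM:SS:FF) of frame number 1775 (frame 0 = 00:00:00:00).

00:00:29:35

1775 ÷ 60 = 29 full seconds, remainder 35 frames.
29 s = 0 h 0 min 29 s.
Timecode: 00:00:29:35.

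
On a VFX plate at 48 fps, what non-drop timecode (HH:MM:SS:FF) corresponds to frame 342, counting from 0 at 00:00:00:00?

342 ÷ 48 = 7 full seconds, remainder 6 frames.
7 s = 0 h 0 min 7 s.
Timecode: 00:00:07:06.

00:00:07:06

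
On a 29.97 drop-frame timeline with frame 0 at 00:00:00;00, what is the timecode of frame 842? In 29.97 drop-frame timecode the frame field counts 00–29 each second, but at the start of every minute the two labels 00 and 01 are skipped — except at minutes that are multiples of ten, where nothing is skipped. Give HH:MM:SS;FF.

00:00:28;02

Ten DF minutes hold 17982 frames, so frame 842 lies in block 0 (frames 0–17981) with 842 frames into that block.
The block's first minute is 1800 frames and the rest 1798 each; 842 frames reaches minute 0, so 0 × 18 + 0 × 2 = 0 labels have been skipped so far.
Adding those back, label number 842 + 0 = 842 at 30 labels/s is 28 s + 2 f = 0 h 0 min 28 s frame 2, i.e. 00:00:28;02.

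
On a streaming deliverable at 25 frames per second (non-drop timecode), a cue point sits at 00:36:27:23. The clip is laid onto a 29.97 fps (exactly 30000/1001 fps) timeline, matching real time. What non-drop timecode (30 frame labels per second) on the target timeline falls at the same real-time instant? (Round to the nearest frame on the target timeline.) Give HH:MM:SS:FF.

Source frame index: (0×3600 + 36×60 + 27) × 25 + 23 = 54698.
Real time: 54698 / (25) = 54698/25 s.
Target frame: (54698/25) × (30000/1001) = 9376800/143 ≈ 65572.028 → 65572.
At 30 labels/s: frame 65572 → 00:36:25:22.

00:36:25:22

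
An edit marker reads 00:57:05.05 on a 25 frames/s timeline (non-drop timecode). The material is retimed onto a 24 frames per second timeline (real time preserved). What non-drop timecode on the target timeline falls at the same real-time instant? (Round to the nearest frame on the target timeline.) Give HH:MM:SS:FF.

Source frame index: (0×3600 + 57×60 + 5) × 25 + 5 = 85630.
Real time: 85630 / (25) = 17126/5 s.
Target frame: (17126/5) × (24) = 411024/5 ≈ 82204.800 → 82205.
At 24 labels/s: frame 82205 → 00:57:05:05.

00:57:05:05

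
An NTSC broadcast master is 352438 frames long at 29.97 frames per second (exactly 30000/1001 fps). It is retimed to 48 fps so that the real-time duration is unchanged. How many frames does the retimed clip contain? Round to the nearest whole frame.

Frames at target rate = 352438 × (48) / (30000/1001) = 352790438/625 ≈ 564464.701.
Nearest whole frame: 564465.

564465 frames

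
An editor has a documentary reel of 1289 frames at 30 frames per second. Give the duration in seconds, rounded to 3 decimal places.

Running time = 1289 × 1/30 = 1289/30 s ≈ 42.967 s.

42.967 seconds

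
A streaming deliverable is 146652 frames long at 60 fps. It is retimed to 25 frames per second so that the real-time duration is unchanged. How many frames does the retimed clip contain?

Target frames = source frames × (target rate / source rate) = 146652 × (25)/(60) = 146652 × 5/12 = 61105.

61105 frames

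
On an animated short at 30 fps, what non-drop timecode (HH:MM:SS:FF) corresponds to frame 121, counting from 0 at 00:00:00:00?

00:00:04:01

121 ÷ 30 = 4 full seconds, remainder 1 frame.
4 s = 0 h 0 min 4 s.
Timecode: 00:00:04:01.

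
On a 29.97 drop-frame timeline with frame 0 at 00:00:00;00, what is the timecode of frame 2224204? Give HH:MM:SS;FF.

20:36:54;10

Each 10-minute DF block holds 10 × 60 × 30 − 9 × 2 = 17982 frames. 2224204 ÷ 17982 → 123 full blocks, remainder 12418.
Within the partial block the first minute is 1800 frames and each further minute 1798, so 6 further minute boundaries passed. Total skipped labels = 18 × 123 + 2 × 6 = 2226.
Non-drop label index = 2224204 + 2226 = 2226430; at 30 labels/s that is 20:36:54:10, i.e. DF 20:36:54;10.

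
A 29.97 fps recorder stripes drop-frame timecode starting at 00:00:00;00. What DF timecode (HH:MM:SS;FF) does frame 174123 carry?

Each 10-minute DF block holds 10 × 60 × 30 − 9 × 2 = 17982 frames. 174123 ÷ 17982 → 9 full blocks, remainder 12285.
Within the partial block the first minute is 1800 frames and each further minute 1798, so 6 further minute boundaries passed. Total skipped labels = 18 × 9 + 2 × 6 = 174.
Non-drop label index = 174123 + 174 = 174297; at 30 labels/s that is 01:36:49:27, i.e. DF 01:36:49;27.

01:36:49;27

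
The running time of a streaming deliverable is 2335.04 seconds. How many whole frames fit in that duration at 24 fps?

56040 frames

Frames = 2335.04 × 24 = 1401024/25 ≈ 56040.9600.
Complete frames: 56040.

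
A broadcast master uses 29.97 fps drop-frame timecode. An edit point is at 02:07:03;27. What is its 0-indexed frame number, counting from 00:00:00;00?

228487

Complete 10-minute blocks: 12, each 17982 frames → 215784.
Remaining 7 whole minutes in the current block: 1800 + 6 × 1798 = 12588 frames.
Within the current minute: 3 × 30 + 27 − 2 = 115 (labels ;00/;01 skipped at this minute). Total = 215784 + 12588 + 115 = 228487.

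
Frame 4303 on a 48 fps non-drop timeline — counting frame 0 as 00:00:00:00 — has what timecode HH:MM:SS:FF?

00:01:29:31

4303 ÷ 48 = 89 full seconds, remainder 31 frames.
89 s = 0 h 1 min 29 s.
Timecode: 00:01:29:31.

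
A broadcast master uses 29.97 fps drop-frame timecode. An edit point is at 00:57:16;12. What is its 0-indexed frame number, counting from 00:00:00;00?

102988

Complete 10-minute blocks: 5, each 17982 frames → 89910.
Remaining 7 whole minutes in the current block: 1800 + 6 × 1798 = 12588 frames.
Within the current minute: 16 × 30 + 12 − 2 = 490 (labels ;00/;01 skipped at this minute). Total = 89910 + 12588 + 490 = 102988.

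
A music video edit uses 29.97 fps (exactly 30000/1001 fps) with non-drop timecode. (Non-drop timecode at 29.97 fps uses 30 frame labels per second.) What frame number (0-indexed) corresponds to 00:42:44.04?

frame 76924

Total seconds to the label: (0 × 3600 + 42 × 60 + 44) = 2564.
Frame index = 2564 × 30 + 4 = 76924.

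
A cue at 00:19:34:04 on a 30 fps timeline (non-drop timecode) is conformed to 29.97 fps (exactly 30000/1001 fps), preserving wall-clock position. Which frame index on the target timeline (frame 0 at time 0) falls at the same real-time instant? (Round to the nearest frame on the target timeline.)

frame 35189

Source frame index: (0×3600 + 19×60 + 34) × 30 + 4 = 35224.
Real time: 35224 / (30) = 17612/15 s.
Target frame: (17612/15) × (30000/1001) = 5032000/143 ≈ 35188.811 → 35189.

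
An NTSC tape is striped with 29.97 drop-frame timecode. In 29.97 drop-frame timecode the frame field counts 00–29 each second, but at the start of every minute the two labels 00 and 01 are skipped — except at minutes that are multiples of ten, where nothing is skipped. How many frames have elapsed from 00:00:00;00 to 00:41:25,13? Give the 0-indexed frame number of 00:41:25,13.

As if non-drop at 30 labels/s: (0 × 3600 + 41 × 60 + 25) × 30 + 13 = 74563.
Minute boundaries passed: 41; those not divisible by 10: 41 − 4 = 37; dropped labels = 2 × 37 = 74.
Actual frame index = 74563 − 74 = 74489.

74489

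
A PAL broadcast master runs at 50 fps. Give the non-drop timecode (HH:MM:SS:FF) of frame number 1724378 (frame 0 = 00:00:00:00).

09:34:47:28

1724378 ÷ 50 = 34487 full seconds, remainder 28 frames.
34487 s = 9 h 34 min 47 s.
Timecode: 09:34:47:28.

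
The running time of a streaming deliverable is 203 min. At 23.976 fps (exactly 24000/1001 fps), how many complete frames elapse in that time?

203 min = 12180 s.
Frames = 12180 × 24000/1001 = 41760000/143 ≈ 292027.9720.
Complete frames: 292027.

292027 frames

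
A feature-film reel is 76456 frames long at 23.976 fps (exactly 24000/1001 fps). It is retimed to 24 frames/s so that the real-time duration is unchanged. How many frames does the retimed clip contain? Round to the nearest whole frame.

Frames at target rate = 76456 × (24) / (24000/1001) = 9566557/125 ≈ 76532.456.
Nearest whole frame: 76532.

76532 frames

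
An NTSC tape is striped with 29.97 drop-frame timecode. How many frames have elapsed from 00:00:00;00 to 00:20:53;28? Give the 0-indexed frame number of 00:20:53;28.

37582

As if non-drop at 30 labels/s: (0 × 3600 + 20 × 60 + 53) × 30 + 28 = 37618.
Minute boundaries passed: 20; those not divisible by 10: 20 − 2 = 18; dropped labels = 2 × 18 = 36.
Actual frame index = 37618 − 36 = 37582.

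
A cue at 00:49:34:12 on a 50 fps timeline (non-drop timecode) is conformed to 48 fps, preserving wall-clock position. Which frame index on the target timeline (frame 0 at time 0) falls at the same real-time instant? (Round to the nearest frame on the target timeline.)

Source frame index: (0×3600 + 49×60 + 34) × 50 + 12 = 148712.
Real time: 148712 / (50) = 74356/25 s.
Target frame: (74356/25) × (48) = 3569088/25 ≈ 142763.520 → 142764.

frame 142764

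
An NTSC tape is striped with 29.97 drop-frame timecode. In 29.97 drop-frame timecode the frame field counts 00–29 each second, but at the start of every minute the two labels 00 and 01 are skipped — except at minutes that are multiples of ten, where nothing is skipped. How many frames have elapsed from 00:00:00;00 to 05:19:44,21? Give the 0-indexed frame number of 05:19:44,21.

Complete 10-minute blocks: 31, each 17982 frames → 557442.
Remaining 9 whole minutes in the current block: 1800 + 8 × 1798 = 16184 frames.
Within the current minute: 44 × 30 + 21 − 2 = 1339 (labels ;00/;01 skipped at this minute). Total = 557442 + 16184 + 1339 = 574965.

574965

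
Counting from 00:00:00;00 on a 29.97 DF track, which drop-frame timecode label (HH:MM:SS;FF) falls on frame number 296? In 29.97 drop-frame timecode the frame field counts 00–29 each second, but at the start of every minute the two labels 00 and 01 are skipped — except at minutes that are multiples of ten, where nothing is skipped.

00:00:09;26

Each 10-minute DF block holds 10 × 60 × 30 − 9 × 2 = 17982 frames. 296 ÷ 17982 → 0 full blocks, remainder 296.
Within the partial block the first minute is 1800 frames and each further minute 1798, so 0 further minute boundaries passed. Total skipped labels = 18 × 0 + 2 × 0 = 0.
Non-drop label index = 296 + 0 = 296; at 30 labels/s that is 00:00:09:26, i.e. DF 00:00:09;26.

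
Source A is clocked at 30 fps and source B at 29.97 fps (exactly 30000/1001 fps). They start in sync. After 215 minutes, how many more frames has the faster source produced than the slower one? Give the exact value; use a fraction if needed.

215 min = 12900 s.
A emits 30 × 12900 = 387000 frames; B emits 30000/1001 × 12900 = 387000000/1001.
Difference = 387000/1001 frames (≈ 386.6134); B is behind A.

387000/1001 frames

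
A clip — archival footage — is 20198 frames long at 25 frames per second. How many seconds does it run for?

Running time = 20198 / (25) = 807.92 s.

807.92 seconds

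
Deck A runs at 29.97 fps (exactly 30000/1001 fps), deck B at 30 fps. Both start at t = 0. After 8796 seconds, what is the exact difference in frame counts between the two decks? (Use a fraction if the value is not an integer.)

A emits 30000/1001 × 8796 = 263880000/1001 frames; B emits 30 × 8796 = 263880.
Difference = 263880/1001 frames (≈ 263.6164); B is ahead of A.

263880/1001 frames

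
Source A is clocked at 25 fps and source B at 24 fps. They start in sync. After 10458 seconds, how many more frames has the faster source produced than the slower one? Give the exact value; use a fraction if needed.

A emits 25 × 10458 = 261450 frames; B emits 24 × 10458 = 250992.
Difference = 10458 frames; B is behind A.

10458 frames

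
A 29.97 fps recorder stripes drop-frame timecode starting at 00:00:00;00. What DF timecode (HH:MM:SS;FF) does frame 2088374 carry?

19:21:22;04

Ten DF minutes hold 17982 frames, so frame 2088374 lies in block 116 (frames 2085912–2103893) with 2462 frames into that block.
The block's first minute is 1800 frames and the rest 1798 each; 2462 frames reaches minute 1, so 116 × 18 + 1 × 2 = 2090 labels have been skipped so far.
Adding those back, label number 2088374 + 2090 = 2090464 at 30 labels/s is 69682 s + 4 f = 19 h 21 min 22 s frame 4, i.e. 19:21:22;04.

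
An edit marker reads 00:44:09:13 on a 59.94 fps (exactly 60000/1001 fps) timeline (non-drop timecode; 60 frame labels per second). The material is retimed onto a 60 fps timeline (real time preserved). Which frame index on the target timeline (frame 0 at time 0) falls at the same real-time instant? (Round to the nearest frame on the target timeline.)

frame 159112

Source frame index: (0×3600 + 44×60 + 9) × 60 + 13 = 158953.
Real time: 158953 / (60000/1001) = 159111953/60000 s.
Target frame: (159111953/60000) × (60) = 159111953/1000 ≈ 159111.953 → 159112.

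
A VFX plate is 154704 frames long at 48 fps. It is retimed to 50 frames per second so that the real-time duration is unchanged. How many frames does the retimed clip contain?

Target frames = source frames × (target rate / source rate) = 154704 × (50)/(48) = 154704 × 25/24 = 161150.

161150 frames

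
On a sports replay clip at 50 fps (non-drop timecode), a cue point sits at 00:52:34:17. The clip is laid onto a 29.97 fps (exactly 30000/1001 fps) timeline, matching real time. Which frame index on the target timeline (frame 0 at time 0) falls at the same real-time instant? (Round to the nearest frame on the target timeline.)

frame 94536

Source frame index: (0×3600 + 52×60 + 34) × 50 + 17 = 157717.
Real time: 157717 / (50) = 157717/50 s.
Target frame: (157717/50) × (30000/1001) = 13518600/143 ≈ 94535.664 → 94536.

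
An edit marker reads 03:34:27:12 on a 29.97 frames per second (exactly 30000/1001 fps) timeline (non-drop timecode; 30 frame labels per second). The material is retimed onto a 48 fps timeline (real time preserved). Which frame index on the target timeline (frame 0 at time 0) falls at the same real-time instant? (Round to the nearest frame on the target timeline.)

frame 618253

Source frame index: (3×3600 + 34×60 + 27) × 30 + 12 = 386022.
Real time: 386022 / (30000/1001) = 64401337/5000 s.
Target frame: (64401337/5000) × (48) = 386408022/625 ≈ 618252.835 → 618253.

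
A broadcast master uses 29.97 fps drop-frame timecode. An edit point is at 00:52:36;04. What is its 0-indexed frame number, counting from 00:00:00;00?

94590

Complete 10-minute blocks: 5, each 17982 frames → 89910.
Remaining 2 whole minutes in the current block: 1800 + 1 × 1798 = 3598 frames.
Within the current minute: 36 × 30 + 4 − 2 = 1082 (labels ;00/;01 skipped at this minute). Total = 89910 + 3598 + 1082 = 94590.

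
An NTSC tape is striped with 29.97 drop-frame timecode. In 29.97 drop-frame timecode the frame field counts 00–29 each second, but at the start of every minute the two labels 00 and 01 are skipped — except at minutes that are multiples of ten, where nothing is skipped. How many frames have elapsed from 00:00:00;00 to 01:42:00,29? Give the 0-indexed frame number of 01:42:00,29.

183445

As if non-drop at 30 labels/s: (1 × 3600 + 42 × 60 + 0) × 30 + 29 = 183629.
Minute boundaries passed: 102; those not divisible by 10: 102 − 10 = 92; dropped labels = 2 × 92 = 184.
Actual frame index = 183629 − 184 = 183445.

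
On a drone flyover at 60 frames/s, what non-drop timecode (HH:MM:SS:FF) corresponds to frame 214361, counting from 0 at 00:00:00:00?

214361 ÷ 60 = 3572 full seconds, remainder 41 frames.
3572 s = 0 h 59 min 32 s.
Timecode: 00:59:32:41.

00:59:32:41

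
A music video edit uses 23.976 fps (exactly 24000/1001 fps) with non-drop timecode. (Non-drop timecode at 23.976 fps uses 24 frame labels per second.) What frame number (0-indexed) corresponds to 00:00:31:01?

Total seconds to the label: (0 × 3600 + 0 × 60 + 31) = 31.
Frame index = 31 × 24 + 1 = 745.

frame 745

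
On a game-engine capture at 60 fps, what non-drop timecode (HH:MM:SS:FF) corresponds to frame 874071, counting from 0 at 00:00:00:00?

874071 ÷ 60 = 14567 full seconds, remainder 51 frames.
14567 s = 4 h 2 min 47 s.
Timecode: 04:02:47:51.

04:02:47:51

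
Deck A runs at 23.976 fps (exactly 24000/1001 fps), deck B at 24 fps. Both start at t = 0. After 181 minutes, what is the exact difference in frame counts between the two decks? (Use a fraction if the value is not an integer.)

181 min = 10860 s.
A emits 24000/1001 × 10860 = 260640000/1001 frames; B emits 24 × 10860 = 260640.
Difference = 260640/1001 frames (≈ 260.3796); B is ahead of A.

260640/1001 frames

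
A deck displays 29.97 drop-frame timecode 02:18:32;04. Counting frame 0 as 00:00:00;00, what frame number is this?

249114

Complete 10-minute blocks: 13, each 17982 frames → 233766.
Remaining 8 whole minutes in the current block: 1800 + 7 × 1798 = 14386 frames.
Within the current minute: 32 × 30 + 4 − 2 = 962 (labels ;00/;01 skipped at this minute). Total = 233766 + 14386 + 962 = 249114.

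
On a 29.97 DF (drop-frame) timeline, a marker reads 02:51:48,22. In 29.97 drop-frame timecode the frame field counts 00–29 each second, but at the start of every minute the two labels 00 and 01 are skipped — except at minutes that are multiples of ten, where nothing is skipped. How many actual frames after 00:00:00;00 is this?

Complete 10-minute blocks: 17, each 17982 frames → 305694.
Remaining 1 whole minute in the current block: 1800 + 0 × 1798 = 1800 frames.
Within the current minute: 48 × 30 + 22 − 2 = 1460 (labels ;00/;01 skipped at this minute). Total = 305694 + 1800 + 1460 = 308954.

308954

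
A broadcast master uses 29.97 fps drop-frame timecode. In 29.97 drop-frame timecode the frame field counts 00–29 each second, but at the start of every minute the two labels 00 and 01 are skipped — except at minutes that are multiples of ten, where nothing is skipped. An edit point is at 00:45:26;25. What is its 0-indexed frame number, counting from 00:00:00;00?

Complete 10-minute blocks: 4, each 17982 frames → 71928.
Remaining 5 whole minutes in the current block: 1800 + 4 × 1798 = 8992 frames.
Within the current minute: 26 × 30 + 25 − 2 = 803 (labels ;00/;01 skipped at this minute). Total = 71928 + 8992 + 803 = 81723.

81723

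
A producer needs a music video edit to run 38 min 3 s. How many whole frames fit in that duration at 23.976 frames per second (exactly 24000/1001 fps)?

38 min 3 s = 2283 s.
Frames = 2283 × 24000/1001 = 54792000/1001 ≈ 54737.2627.
Complete frames: 54737.

54737 frames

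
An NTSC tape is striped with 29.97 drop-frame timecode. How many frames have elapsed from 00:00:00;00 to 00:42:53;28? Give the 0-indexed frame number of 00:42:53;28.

77142

As if non-drop at 30 labels/s: (0 × 3600 + 42 × 60 + 53) × 30 + 28 = 77218.
Minute boundaries passed: 42; those not divisible by 10: 42 − 4 = 38; dropped labels = 2 × 38 = 76.
Actual frame index = 77218 − 76 = 77142.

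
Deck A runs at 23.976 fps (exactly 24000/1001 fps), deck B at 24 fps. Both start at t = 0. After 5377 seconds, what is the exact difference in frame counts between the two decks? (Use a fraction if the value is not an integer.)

129048/1001 frames

A emits 24000/1001 × 5377 = 129048000/1001 frames; B emits 24 × 5377 = 129048.
Difference = 129048/1001 frames (≈ 128.9191); B is ahead of A.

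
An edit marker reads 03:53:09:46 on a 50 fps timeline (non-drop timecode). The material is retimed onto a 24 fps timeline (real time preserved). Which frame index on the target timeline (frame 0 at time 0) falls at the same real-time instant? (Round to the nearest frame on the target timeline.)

frame 335758

Source frame index: (3×3600 + 53×60 + 9) × 50 + 46 = 699496.
Real time: 699496 / (50) = 349748/25 s.
Target frame: (349748/25) × (24) = 8393952/25 ≈ 335758.080 → 335758.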